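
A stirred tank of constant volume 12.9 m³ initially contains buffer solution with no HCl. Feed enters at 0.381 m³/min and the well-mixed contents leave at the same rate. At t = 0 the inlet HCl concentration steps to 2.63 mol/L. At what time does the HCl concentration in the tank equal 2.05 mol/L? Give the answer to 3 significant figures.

51.2 min

Species balance: V dC/dt = Q(C_in − C) ⇒ τ = V/Q = 33.858 min.
C(t) = C_in + (C₀ − C_in) e^(−t/τ). Set C = 2.05 and solve for t:
e^(−t/τ) = (C − C_in)/(C₀ − C_in) = (2.05 − 2.63)/(0 − 2.63) = 0.22053
t = −τ ln(…) = 33.858 × 1.5117 = 51.184 min.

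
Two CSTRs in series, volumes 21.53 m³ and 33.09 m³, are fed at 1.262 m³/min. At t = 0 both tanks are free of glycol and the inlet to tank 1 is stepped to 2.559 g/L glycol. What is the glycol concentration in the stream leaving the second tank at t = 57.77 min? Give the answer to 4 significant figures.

Species balance on tank i: dCᵢ/dt = (Cᵢ₋₁ − Cᵢ)/τᵢ with τᵢ = Vᵢ/Q.
τ₁ = 21.53/1.262 = 17.0602 min; τ₂ = 33.09/1.262 = 26.2203 min.
Solving the cascade with C₁(0)=C₂(0)=0 gives C₂(t) = C_in[1 − (τ₁ e^(−t/τ₁) − τ₂ e^(−t/τ₂))/(τ₁ − τ₂)].
At t = 57.77: e^(−t/τ₁) = 0.0338357, e^(−t/τ₂) = 0.110443.
C₂ = 2.559·[1 − (17.0602·0.0338357 − 26.2203·0.110443)/(-9.16006)] = 2.559·0.746879 = 1.91126 g/L.

1.911 g/L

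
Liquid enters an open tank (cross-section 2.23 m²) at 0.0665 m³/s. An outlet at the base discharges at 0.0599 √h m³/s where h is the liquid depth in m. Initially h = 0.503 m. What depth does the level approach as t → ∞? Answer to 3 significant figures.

A dh/dt = Q_in − 0.0599 √h. Steady state requires inflow = outflow:
Q_in = 0.0599 √h_ss ⇒ √h_ss = 0.0665/0.0599 = 1.1102.
h_ss = 1.1102² = 1.2325 m. (Since h₀ = 0.503 m < h_ss, the level will rise toward this value.)

1.23 m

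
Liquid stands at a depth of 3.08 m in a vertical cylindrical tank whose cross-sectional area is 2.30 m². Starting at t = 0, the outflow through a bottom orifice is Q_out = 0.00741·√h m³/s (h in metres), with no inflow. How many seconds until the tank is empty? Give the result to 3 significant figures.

With no inflow, A dh/dt = −0.00741 √h.
Separate and integrate: 2(√h − √h₀) = −(0.00741/A) t.
Set h = 0: 2√h₀ = (0.00741/A) t_empty ⇒ t_empty = 2A√h₀/0.00741.
t_empty = 2·2.30·√3.08/0.00741 = 4.6000·1.7550/0.00741 = 1089.5 s.

1090 s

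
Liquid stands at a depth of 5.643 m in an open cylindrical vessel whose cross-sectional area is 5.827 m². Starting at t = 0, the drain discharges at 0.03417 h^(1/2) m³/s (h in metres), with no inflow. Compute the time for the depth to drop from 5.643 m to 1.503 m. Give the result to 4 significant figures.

392.1 s

With no inflow, A dh/dt = −0.03417 √h.
Separate and integrate: 2(√h − √h₀) = −(0.03417/A) t.
t = 2A(√h₀ − √h)/0.03417 = 2·5.827·(√5.643 − √1.503)/0.03417
  = 11.6540 × (2.37550 − 1.22597) / 0.03417 = 392.058 s.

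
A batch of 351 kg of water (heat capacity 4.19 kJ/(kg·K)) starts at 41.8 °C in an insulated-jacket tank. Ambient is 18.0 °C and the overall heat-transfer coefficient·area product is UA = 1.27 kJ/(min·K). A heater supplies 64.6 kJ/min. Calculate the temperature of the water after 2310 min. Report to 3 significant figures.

M c_p dT/dt = −UA(T − T_amb) + Q̇.
dT/dt = (T_ss − T)/τ with T_ss = T_amb + Q̇/UA = 18.0 + 64.6/1.27 = 68.866 °C, τ = M c_p/UA = 351·4.19/1.27 = 1158.0 min.
Integrating: T(t) = T_ss + (T₀ − T_ss) e^(−t/τ).
T(2310) = 68.866 + (-27.066)·0.13604 = 65.184 °C.

65.2 °C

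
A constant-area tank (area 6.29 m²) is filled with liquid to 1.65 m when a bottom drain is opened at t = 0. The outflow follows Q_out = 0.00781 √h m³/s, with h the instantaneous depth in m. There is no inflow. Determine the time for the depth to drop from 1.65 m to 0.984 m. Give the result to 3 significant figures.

Mass balance (ρ constant): A dh/dt = −0.00781 √h.
∫ h^(−1/2) dh = −(0.00781/A) ∫ dt, giving 2√h = 2√h₀ − (0.00781/A) t.
t = 2A(√h₀ − √h)/0.00781 = 2·6.29·(√1.65 − √0.984)/0.00781
  = 12.580 × (1.2845 − 0.99197) / 0.00781 = 471.24 s.

471 s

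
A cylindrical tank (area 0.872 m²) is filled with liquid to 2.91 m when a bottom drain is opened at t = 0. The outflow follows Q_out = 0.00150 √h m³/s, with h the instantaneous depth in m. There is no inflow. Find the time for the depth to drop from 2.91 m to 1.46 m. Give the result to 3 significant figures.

579 s

A dh/dt = −Q_out = −0.00150 √h.
Separate and integrate: 2(√h − √h₀) = −(0.00150/A) t.
t = 2A(√h₀ − √h)/0.00150 = 2·0.872·(√2.91 − √1.46)/0.00150
  = 1.7440 × (1.7059 − 1.2083) / 0.00150 = 578.51 s.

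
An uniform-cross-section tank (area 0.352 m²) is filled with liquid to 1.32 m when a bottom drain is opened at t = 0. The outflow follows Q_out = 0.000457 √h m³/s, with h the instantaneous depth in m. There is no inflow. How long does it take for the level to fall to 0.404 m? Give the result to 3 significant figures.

791 s

A dh/dt = −Q_out = −0.000457 √h.
This is separable: 2 d(√h)/dt = −0.000457/A, so √h = √h₀ − (0.000457/(2A)) t.
t = 2A(√h₀ − √h)/0.000457 = 2·0.352·(√1.32 − √0.404)/0.000457
  = 0.70400 × (1.1489 − 0.63561) / 0.000457 = 790.73 s.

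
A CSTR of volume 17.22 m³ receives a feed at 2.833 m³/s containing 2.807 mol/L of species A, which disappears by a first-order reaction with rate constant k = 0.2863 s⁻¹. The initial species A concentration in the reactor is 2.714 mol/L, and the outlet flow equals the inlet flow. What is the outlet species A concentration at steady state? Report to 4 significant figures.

1.024 mol/L

Species balance: V dC/dt = Q C_in − Q C − k V C.
Steady state (dC/dt = 0): C_ss = Q C_in/(Q + kV) = C_in/(1 + kV/Q).
C_ss = 2.833·2.807/(2.833 + 0.2863·17.22) = 7.95223/7.76309 = 1.02436 mol/L.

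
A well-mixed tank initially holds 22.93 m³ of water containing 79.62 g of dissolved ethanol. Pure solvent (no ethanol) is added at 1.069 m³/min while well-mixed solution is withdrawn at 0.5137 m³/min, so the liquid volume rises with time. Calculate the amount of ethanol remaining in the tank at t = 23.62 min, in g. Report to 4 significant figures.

52.39 g

Total volume: dV/dt = Q_in − Q_out = 0.555300 m³/min, so V(t) = 22.93 + 0.555300 t and V(23.62) = 36.0462 m³.
Solute balance: dm/dt = 0 − Q_out C = −Q_out m/V(t).
dm/m = −Q_out dt/(V₀ + 0.555300 t); integrating gives ln(m/m₀) = −(Q_out/(Q_in−Q_out)) ln(V/V₀).
m = m₀ (V₀/V)^(Q_out/(Q_in−Q_out)) = 79.62 × (22.93/36.0462)^(0.925086) = 52.3943 g.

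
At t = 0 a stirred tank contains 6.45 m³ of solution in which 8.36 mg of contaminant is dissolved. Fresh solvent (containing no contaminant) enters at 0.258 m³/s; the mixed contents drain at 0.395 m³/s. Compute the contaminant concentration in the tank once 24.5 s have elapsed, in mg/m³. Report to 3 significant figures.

Total volume: dV/dt = Q_in − Q_out = -0.13700 m³/s, so V(t) = 6.45 − 0.13700 t and V(24.5) = 3.0935 m³.
No contaminant enters, so dm/dt = −Q_out · (m/V).
Separate: dm/m = −Q_out dt/V(t) ⇒ ln(m/m₀) = −(Q_out/(Q_in−Q_out)) ln(V/V₀).
m = m₀ (V₀/V)^(Q_out/(Q_in−Q_out)) = 8.36 × (6.45/3.0935)^(-2.8832) = 1.0050 mg.
C = m/V = 1.0050/3.0935 = 0.32486 mg/m³.

0.325 mg/m³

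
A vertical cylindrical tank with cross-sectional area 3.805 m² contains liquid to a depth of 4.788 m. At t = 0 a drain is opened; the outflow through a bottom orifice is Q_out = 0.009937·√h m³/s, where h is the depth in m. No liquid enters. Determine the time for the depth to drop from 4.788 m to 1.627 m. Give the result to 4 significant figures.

Unsteady balance on liquid volume: A dh/dt = −0.009937 √h.
∫ h^(−1/2) dh = −(0.009937/A) ∫ dt, giving 2√h = 2√h₀ − (0.009937/A) t.
t = 2A(√h₀ − √h)/0.009937 = 2·3.805·(√4.788 − √1.627)/0.009937
  = 7.61000 × (2.18815 − 1.27554) / 0.009937 = 698.900 s.

698.9 s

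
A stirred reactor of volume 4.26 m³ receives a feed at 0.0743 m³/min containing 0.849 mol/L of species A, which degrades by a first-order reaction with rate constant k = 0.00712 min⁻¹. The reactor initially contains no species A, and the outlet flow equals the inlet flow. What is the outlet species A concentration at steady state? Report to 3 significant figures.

0.603 mol/L

Accumulation = in − out − consumed: V dC/dt = Q C_in − Q C − k V C.
Steady state (dC/dt = 0): C_ss = Q C_in/(Q + kV) = C_in/(1 + kV/Q).
C_ss = 0.0743·0.849/(0.0743 + 0.00712·4.26) = 0.063081/0.10463 = 0.60289 mol/L.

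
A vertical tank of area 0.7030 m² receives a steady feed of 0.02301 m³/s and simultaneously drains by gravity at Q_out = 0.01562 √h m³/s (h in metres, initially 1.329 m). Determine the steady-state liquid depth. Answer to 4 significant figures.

2.170 m

A dh/dt = Q_in − 0.01562 √h. Steady state requires inflow = outflow:
Q_in = 0.01562 √h_ss ⇒ √h_ss = 0.02301/0.01562 = 1.47311.
h_ss = 1.47311² = 2.17006 m. (Since h₀ = 1.329 m < h_ss, the level will rise toward this value.)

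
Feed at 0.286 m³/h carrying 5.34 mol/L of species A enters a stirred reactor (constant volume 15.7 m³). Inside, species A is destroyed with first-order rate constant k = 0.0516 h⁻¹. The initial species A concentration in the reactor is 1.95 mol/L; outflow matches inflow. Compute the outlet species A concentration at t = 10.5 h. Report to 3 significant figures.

Species balance: V dC/dt = Q C_in − Q C − k V C.
dC/dt = (Q/V) C_in − (Q/V + k) C; effective rate a = Q/V + k = 0.018217 + 0.0516 = 0.069817 h⁻¹.
C_ss = Q C_in/(Q + kV) = 1.3933 mol/L; C(t) = C_ss + (C₀ − C_ss) e^(−a t).
C(10.5) = 1.3933 + (0.55669)·e^(−0.069817·10.5) = 1.3933 + (0.55669)·0.48043 = 1.6608 mol/L.

1.66 mol/L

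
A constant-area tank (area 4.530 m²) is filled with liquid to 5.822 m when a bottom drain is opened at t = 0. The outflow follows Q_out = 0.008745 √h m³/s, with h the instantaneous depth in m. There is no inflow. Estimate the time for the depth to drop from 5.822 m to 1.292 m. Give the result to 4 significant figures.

Unsteady balance on liquid volume: A dh/dt = −0.008745 √h.
∫ h^(−1/2) dh = −(0.008745/A) ∫ dt, giving 2√h = 2√h₀ − (0.008745/A) t.
t = 2A(√h₀ − √h)/0.008745 = 2·4.530·(√5.822 − √1.292)/0.008745
  = 9.06000 × (2.41288 − 1.13666) / 0.008745 = 1322.19 s.

1322 s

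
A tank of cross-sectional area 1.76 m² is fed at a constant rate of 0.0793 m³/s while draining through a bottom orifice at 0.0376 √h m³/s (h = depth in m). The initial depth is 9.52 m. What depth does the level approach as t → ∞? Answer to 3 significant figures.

Level balance: A dh/dt = 0.0793 − 0.0376 √h. Setting dh/dt = 0:
Q_in = 0.0376 √h_ss ⇒ √h_ss = 0.0793/0.0376 = 2.1090.
h_ss = 2.1090² = 4.4481 m. (Since h₀ = 9.52 m > h_ss, the level will fall toward this value.)

4.45 m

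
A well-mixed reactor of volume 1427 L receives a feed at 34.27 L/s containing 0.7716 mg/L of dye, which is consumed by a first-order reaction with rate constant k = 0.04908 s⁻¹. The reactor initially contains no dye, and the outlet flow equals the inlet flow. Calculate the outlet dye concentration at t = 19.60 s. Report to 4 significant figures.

Species balance: V dC/dt = Q C_in − Q C − k V C.
This is linear with rate a = Q/V + k = 0.0730954 s⁻¹.
C_ss = Q C_in/(Q + kV) = 0.253508 mg/L; C(t) = C_ss + (C₀ − C_ss) e^(−a t).
C(19.60) = 0.253508 + (-0.253508)·e^(−0.0730954·19.60) = 0.253508 + (-0.253508)·0.238671 = 0.193003 mg/L.

0.1930 mg/L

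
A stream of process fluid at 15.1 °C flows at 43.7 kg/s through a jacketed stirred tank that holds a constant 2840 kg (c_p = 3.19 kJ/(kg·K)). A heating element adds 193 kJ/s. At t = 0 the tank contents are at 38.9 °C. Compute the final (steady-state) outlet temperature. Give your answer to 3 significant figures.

16.5 °C

Heat balance on the well-mixed liquid: M c_p dT/dt = ṁ c_p (T_in − T) + 193.
At steady state dT/dt = 0 ⇒ T_ss = T_in + Q̇/(ṁ c_p) = 15.1 + 193/(43.7·3.19) = 16.484 °C.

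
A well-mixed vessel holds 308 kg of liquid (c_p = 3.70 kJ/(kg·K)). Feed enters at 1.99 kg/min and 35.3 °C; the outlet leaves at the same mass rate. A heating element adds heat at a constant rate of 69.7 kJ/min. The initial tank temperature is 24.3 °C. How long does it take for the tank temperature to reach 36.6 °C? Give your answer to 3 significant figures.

Energy balance: M c_p dT/dt = ṁ c_p (T_in − T) + 69.7.
τ = M/ṁ = 154.77 min; T_ss = T_in + Q̇/(ṁ c_p) = 44.766 °C.
T(t) = T_ss + (T₀ − T_ss) e^(−t/τ). Set T = 36.6:
e^(−t/τ) = (36.6 − 44.766)/(24.3 − 44.766) = 0.39901
t = −154.77 · ln(0.39901) = 142.20 min.

142 min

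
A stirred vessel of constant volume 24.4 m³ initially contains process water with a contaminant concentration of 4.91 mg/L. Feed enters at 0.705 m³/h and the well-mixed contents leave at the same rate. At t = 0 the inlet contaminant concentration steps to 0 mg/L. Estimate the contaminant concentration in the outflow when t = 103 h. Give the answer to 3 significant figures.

0.250 mg/L

Species balance on the tank: V dC/dt = Q(C_in − C).
Time constant τ = V/Q = 24.4/0.705 = 34.610 h.
Solution: C(t) = C_in + (C₀ − C_in) e^(−t/τ).
C(103) = 0 + (4.91 − 0)·e^(−103/34.610) = 0 + (4.9100)·0.050995 = 0.25039 mg/L.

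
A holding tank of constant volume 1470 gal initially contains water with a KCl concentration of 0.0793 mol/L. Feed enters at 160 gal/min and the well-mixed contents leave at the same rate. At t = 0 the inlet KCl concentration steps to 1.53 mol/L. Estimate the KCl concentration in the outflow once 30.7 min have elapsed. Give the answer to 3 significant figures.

Unsteady species balance (constant V, well mixed): V dC/dt = Q(C_in − C).
So dC/dt = (C_in − C)/τ with τ = V/Q = 1470/160 = 9.1875 min.
Integrating: C(t) = C_in + (C₀ − C_in) e^(−t/τ).
C(30.7) = 1.53 + (0.0793 − 1.53)·e^(−30.7/9.1875) = 1.53 + (-1.4507)·0.035384 = 1.4787 mol/L.

1.48 mol/L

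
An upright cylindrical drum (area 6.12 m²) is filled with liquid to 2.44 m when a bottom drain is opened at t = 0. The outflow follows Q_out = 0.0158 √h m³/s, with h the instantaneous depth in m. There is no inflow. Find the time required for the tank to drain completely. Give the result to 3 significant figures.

With no inflow, A dh/dt = −0.0158 √h.
∫ h^(−1/2) dh = −(0.0158/A) ∫ dt, giving 2√h = 2√h₀ − (0.0158/A) t.
Set h = 0: 2√h₀ = (0.0158/A) t_empty ⇒ t_empty = 2A√h₀/0.0158.
t_empty = 2·6.12·√2.44/0.0158 = 12.240·1.5620/0.0158 = 1210.1 s.

1210 s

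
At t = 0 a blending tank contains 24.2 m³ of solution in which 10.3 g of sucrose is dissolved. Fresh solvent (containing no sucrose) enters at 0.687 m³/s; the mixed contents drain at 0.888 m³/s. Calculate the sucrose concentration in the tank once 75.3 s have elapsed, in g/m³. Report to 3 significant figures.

0.0148 g/m³

Total volume: dV/dt = Q_in − Q_out = -0.20100 m³/s, so V(t) = 24.2 − 0.20100 t and V(75.3) = 9.0647 m³.
Species balance (pure solvent in): dm/dt = −Q_out · m/V(t).
Separate: dm/m = −Q_out dt/V(t) ⇒ ln(m/m₀) = −(Q_out/(Q_in−Q_out)) ln(V/V₀).
m = m₀ (V₀/V)^(Q_out/(Q_in−Q_out)) = 10.3 × (24.2/9.0647)^(-4.4179) = 0.13451 g.
C = m/V = 0.13451/9.0647 = 0.014839 g/m³.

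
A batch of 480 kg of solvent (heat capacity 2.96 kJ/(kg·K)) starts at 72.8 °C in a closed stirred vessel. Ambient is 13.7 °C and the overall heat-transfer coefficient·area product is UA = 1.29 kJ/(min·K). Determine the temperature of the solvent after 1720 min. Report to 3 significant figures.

26.1 °C

M c_p dT/dt = −UA(T − T_amb).
dT/dt = (T_ss − T)/τ with T_ss = T_amb = 13.700 °C, τ = M c_p/UA = 480·2.96/1.29 = 1101.4 min.
This is linear first-order; T(t) = T_ss + (T₀ − T_ss) e^(−t/τ).
T(1720) = 13.700 + (59.100)·0.20979 = 26.099 °C.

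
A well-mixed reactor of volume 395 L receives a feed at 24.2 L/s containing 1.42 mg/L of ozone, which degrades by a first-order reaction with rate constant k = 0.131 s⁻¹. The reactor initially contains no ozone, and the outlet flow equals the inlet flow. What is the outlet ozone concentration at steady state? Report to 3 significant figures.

Accumulation = in − out − consumed: V dC/dt = Q C_in − Q C − k V C.
Steady state (dC/dt = 0): C_ss = Q C_in/(Q + kV) = C_in/(1 + kV/Q).
C_ss = 24.2·1.42/(24.2 + 0.131·395) = 34.364/75.945 = 0.45249 mg/L.

0.452 mg/L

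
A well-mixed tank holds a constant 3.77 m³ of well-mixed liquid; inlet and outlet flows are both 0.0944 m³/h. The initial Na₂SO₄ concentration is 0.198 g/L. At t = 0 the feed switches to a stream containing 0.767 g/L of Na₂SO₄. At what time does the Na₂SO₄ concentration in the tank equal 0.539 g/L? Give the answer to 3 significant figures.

Species balance: V dC/dt = Q(C_in − C) ⇒ τ = V/Q = 39.936 h.
C(t) = C_in + (C₀ − C_in) e^(−t/τ). Set C = 0.539 and solve for t:
e^(−t/τ) = (C − C_in)/(C₀ − C_in) = (0.539 − 0.767)/(0.198 − 0.767) = 0.40070
t = −τ ln(…) = 39.936 × 0.91453 = 36.523 h.

36.5 h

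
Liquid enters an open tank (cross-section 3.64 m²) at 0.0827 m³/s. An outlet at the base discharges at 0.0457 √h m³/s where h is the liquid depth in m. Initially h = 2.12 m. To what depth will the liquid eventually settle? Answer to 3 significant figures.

3.27 m

A dh/dt = Q_in − 0.0457 √h. Steady state requires inflow = outflow:
Q_in = 0.0457 √h_ss ⇒ √h_ss = 0.0827/0.0457 = 1.8096.
h_ss = 1.8096² = 3.2748 m. (Since h₀ = 2.12 m < h_ss, the level will rise toward this value.)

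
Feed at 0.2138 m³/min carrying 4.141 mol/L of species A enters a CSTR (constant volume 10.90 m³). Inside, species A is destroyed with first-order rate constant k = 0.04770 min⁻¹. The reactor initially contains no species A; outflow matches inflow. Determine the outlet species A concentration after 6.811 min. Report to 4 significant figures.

Accumulation = in − out − consumed: V dC/dt = Q C_in − Q C − k V C.
This is linear with rate a = Q/V + k = 0.0673147 min⁻¹.
C_ss = Q C_in/(Q + kV) = 1.20664 mol/L; C(t) = C_ss + (C₀ − C_ss) e^(−a t).
C(6.811) = 1.20664 + (-1.20664)·e^(−0.0673147·6.811) = 1.20664 + (-1.20664)·0.632244 = 0.443748 mol/L.

0.4437 mol/L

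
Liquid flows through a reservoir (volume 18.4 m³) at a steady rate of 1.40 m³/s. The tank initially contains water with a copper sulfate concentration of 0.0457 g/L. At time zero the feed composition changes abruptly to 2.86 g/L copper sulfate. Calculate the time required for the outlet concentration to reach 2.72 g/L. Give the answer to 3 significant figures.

Accumulation = in − out for the solute gives V dC/dt = Q(C_in − C), so τ = V/Q = 13.143 s.
C(t) = C_in + (C₀ − C_in) e^(−t/τ). Set C = 2.72 and solve for t:
e^(−t/τ) = (C − C_in)/(C₀ − C_in) = (2.72 − 2.86)/(0.0457 − 2.86) = 0.049746
t = −τ ln(…) = 13.143 × 3.0008 = 39.439 s.

39.4 s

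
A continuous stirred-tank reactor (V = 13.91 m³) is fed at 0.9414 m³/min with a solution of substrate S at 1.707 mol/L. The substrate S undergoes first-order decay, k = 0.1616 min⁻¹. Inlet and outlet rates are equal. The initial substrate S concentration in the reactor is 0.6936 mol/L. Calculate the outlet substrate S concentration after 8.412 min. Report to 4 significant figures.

0.5314 mol/L

Accumulation = in − out − consumed: V dC/dt = Q C_in − Q C − k V C.
This is linear with rate a = Q/V + k = 0.229278 min⁻¹.
C_ss = Q C_in/(Q + kV) = 0.503870 mol/L; C(t) = C_ss + (C₀ − C_ss) e^(−a t).
C(8.412) = 0.503870 + (0.189730)·e^(−0.229278·8.412) = 0.503870 + (0.189730)·0.145339 = 0.531445 mol/L.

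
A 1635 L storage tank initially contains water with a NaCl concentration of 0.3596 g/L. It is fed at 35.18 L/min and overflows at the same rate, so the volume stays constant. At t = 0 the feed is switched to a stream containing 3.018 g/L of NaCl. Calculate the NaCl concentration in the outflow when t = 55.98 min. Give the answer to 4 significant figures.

Mass balance on the solute (V constant): V dC/dt = Q(C_in − C).
Time constant τ = V/Q = 1635/35.18 = 46.4753 min.
Integrating: C(t) = C_in + (C₀ − C_in) e^(−t/τ).
C(55.98) = 3.018 + (0.3596 − 3.018)·e^(−55.98/46.4753) = 3.018 + (-2.65840)·0.299838 = 2.22091 g/L.

2.221 g/L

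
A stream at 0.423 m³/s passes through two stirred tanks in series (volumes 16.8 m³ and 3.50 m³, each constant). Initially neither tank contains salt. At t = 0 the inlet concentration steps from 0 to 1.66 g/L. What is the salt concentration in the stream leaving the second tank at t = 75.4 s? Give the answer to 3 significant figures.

Time constants: τᵢ = Vᵢ/Q for each well-mixed tank.
τ₁ = 16.8/0.423 = 39.716 s; τ₂ = 3.50/0.423 = 8.2742 s.
Tank 1: C₁ = C_in(1 − e^(−t/τ₁)). Tank 2 (τ₁ ≠ τ₂): C₂ = C_in[1 − (τ₁ e^(−t/τ₁) − τ₂ e^(−t/τ₂))/(τ₁ − τ₂)].
At t = 75.4: e^(−t/τ₁) = 0.14980, e^(−t/τ₂) = 0.00011026.
C₂ = 1.66·[1 − (39.716·0.14980 − 8.2742·0.00011026)/(31.442)] = 1.66·0.81081 = 1.3459 g/L.

1.35 g/L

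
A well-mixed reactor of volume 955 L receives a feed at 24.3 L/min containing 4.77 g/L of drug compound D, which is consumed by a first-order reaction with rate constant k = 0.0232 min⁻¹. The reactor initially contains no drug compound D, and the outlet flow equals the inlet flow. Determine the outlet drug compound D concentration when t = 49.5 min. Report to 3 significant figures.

V dC/dt = Q(C_in − C) − k V C.
This is linear with rate a = Q/V + k = 0.048645 min⁻¹.
C_ss = Q C_in/(Q + kV) = 2.4951 g/L; C(t) = C_ss + (C₀ − C_ss) e^(−a t).
C(49.5) = 2.4951 + (-2.4951)·e^(−0.048645·49.5) = 2.4951 + (-2.4951)·0.090002 = 2.2705 g/L.

2.27 g/L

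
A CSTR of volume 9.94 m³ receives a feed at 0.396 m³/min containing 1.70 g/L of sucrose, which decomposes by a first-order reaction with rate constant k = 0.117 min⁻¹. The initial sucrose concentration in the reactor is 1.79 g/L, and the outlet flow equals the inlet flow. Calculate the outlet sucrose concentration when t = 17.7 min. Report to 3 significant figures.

0.516 g/L

Accumulation = in − out − consumed: V dC/dt = Q C_in − Q C − k V C.
This is linear with rate a = Q/V + k = 0.15684 min⁻¹.
C_ss = Q C_in/(Q + kV) = 0.43182 g/L; C(t) = C_ss + (C₀ − C_ss) e^(−a t).
C(17.7) = 0.43182 + (1.3582)·e^(−0.15684·17.7) = 0.43182 + (1.3582)·0.062284 = 0.51641 g/L.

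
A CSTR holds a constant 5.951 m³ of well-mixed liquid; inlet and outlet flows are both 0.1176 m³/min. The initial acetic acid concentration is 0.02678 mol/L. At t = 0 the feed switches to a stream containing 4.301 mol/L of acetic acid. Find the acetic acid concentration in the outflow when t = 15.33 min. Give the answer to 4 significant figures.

1.144 mol/L

Species balance on the tank: V dC/dt = Q(C_in − C).
Time constant τ = V/Q = 5.951/0.1176 = 50.6037 min.
Solution: C(t) = C_in + (C₀ − C_in) e^(−t/τ).
C(15.33) = 4.301 + (0.02678 − 4.301)·e^(−15.33/50.6037) = 4.301 + (-4.27422)·0.738642 = 1.14388 mol/L.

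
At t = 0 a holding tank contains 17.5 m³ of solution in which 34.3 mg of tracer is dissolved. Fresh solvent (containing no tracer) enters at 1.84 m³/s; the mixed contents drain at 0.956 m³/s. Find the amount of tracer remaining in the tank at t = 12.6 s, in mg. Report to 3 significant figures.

Total volume: dV/dt = Q_in − Q_out = 0.88400 m³/s, so V(t) = 17.5 + 0.88400 t and V(12.6) = 28.638 m³.
No tracer enters, so dm/dt = −Q_out · (m/V).
dm/m = −Q_out dt/(V₀ + 0.88400 t); integrating gives ln(m/m₀) = −(Q_out/(Q_in−Q_out)) ln(V/V₀).
m = m₀ (V₀/V)^(Q_out/(Q_in−Q_out)) = 34.3 × (17.5/28.638)^(1.0814) = 20.135 mg.

20.1 mg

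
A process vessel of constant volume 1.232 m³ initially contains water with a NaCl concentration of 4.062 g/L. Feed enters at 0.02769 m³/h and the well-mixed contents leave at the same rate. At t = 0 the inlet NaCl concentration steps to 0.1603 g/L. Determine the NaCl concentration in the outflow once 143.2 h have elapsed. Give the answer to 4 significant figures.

0.3164 g/L

Mass balance on the solute (V constant): V dC/dt = Q(C_in − C).
Time constant τ = V/Q = 1.232/0.02769 = 44.4926 h.
Integrating: C(t) = C_in + (C₀ − C_in) e^(−t/τ).
C(143.2) = 0.1603 + (4.062 − 0.1603)·e^(−143.2/44.4926) = 0.1603 + (3.90170)·0.0400145 = 0.316425 g/L.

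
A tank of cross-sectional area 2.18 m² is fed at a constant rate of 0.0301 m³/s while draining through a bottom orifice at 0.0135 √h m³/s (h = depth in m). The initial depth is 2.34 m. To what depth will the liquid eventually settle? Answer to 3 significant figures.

Mass balance (ρ constant): A dh/dt = Q_in − 0.0135 √h. At steady state dh/dt = 0:
Q_in = 0.0135 √h_ss ⇒ √h_ss = 0.0301/0.0135 = 2.2296.
h_ss = 2.2296² = 4.9712 m. (Since h₀ = 2.34 m < h_ss, the level will rise toward this value.)

4.97 m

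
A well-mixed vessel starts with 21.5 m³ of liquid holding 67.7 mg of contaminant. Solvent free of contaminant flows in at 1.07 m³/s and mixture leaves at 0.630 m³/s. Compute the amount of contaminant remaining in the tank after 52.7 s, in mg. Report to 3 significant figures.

23.7 mg

Let m(t) be the amount of contaminant. Volume: V(t) = V₀ + (Q_in − Q_out) t = 21.5 + 0.44000 t; V(52.7) = 44.688 m³.
Solute balance: dm/dt = 0 − Q_out C = −Q_out m/V(t).
Separate: dm/m = −Q_out dt/V(t) ⇒ ln(m/m₀) = −(Q_out/(Q_in−Q_out)) ln(V/V₀).
m = m₀ (V₀/V)^(Q_out/(Q_in−Q_out)) = 67.7 × (21.5/44.688)^(1.4318) = 23.748 mg.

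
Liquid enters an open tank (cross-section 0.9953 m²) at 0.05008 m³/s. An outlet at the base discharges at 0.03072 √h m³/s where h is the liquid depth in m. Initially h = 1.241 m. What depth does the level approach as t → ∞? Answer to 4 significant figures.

2.658 m

Accumulation of liquid (constant cross-section A): A dh/dt = Q_in − 0.03072 √h. At steady state dh/dt = 0:
Q_in = 0.03072 √h_ss ⇒ √h_ss = 0.05008/0.03072 = 1.63021.
h_ss = 1.63021² = 2.65758 m. (Since h₀ = 1.241 m < h_ss, the level will rise toward this value.)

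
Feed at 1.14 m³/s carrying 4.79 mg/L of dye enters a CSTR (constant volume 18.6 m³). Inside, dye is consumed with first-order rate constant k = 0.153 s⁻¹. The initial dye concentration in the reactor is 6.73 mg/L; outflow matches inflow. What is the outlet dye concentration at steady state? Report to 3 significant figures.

1.37 mg/L

V dC/dt = Q(C_in − C) − k V C.
At steady state: 0 = Q C_in − (Q + kV) C_ss, so C_ss = Q C_in/(Q + kV).
C_ss = 1.14·4.79/(1.14 + 0.153·18.6) = 5.4606/3.9858 = 1.3700 mg/L.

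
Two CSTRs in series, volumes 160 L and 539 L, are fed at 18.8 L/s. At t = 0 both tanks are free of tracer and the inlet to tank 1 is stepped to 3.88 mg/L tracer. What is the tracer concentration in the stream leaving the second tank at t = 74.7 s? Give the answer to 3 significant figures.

3.47 mg/L

Time constants: τᵢ = Vᵢ/Q for each well-mixed tank.
τ₁ = 160/18.8 = 8.5106 s; τ₂ = 539/18.8 = 28.670 s.
Solving the cascade with C₁(0)=C₂(0)=0 gives C₂(t) = C_in[1 − (τ₁ e^(−t/τ₁) − τ₂ e^(−t/τ₂))/(τ₁ − τ₂)].
At t = 74.7: e^(−t/τ₁) = 0.00015420, e^(−t/τ₂) = 0.073867.
C₂ = 3.88·[1 − (8.5106·0.00015420 − 28.670·0.073867)/(-20.160)] = 3.88·0.89501 = 3.4727 mg/L.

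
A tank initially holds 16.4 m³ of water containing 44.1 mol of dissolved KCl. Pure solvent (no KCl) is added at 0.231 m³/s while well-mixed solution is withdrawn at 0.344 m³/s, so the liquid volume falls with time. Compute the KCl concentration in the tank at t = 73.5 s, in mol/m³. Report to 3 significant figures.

Let m(t) be the amount of KCl. Volume: V(t) = V₀ + (Q_in − Q_out) t = 16.4 − 0.11300 t; V(73.5) = 8.0945 m³.
Species balance (pure solvent in): dm/dt = −Q_out · m/V(t).
dm/m = −Q_out dt/(V₀ − 0.11300 t); integrating gives ln(m/m₀) = −(Q_out/(Q_in−Q_out)) ln(V/V₀).
m = m₀ (V₀/V)^(Q_out/(Q_in−Q_out)) = 44.1 × (16.4/8.0945)^(-3.0442) = 5.1394 mol.
C = m/V = 5.1394/8.0945 = 0.63492 mol/m³.

0.635 mol/m³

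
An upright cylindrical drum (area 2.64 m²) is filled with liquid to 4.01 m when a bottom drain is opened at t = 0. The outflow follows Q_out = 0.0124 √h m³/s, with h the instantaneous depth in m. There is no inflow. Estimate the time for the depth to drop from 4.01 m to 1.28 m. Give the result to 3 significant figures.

371 s

Unsteady balance on liquid volume: A dh/dt = −0.0124 √h.
Separate and integrate: 2(√h − √h₀) = −(0.0124/A) t.
t = 2A(√h₀ − √h)/0.0124 = 2·2.64·(√4.01 − √1.28)/0.0124
  = 5.2800 × (2.0025 − 1.1314) / 0.0124 = 370.93 s.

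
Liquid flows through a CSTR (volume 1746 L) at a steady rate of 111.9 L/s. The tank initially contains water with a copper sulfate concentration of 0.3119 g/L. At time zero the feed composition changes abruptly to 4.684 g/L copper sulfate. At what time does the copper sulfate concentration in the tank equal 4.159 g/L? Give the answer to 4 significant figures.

33.07 s

Species balance on the tank: V dC/dt = Q(C_in − C), so τ = V/Q = 15.6032 s.
C(t) = C_in + (C₀ − C_in) e^(−t/τ). Set C = 4.159 and solve for t:
e^(−t/τ) = (C − C_in)/(C₀ − C_in) = (4.159 − 4.684)/(0.3119 − 4.684) = 0.120080
t = −τ ln(…) = 15.6032 × 2.11960 = 33.0726 s.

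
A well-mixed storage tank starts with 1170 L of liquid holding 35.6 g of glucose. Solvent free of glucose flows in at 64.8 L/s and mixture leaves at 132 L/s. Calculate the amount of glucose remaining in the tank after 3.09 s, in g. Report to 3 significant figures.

24.3 g

Total volume: dV/dt = Q_in − Q_out = -67.200 L/s, so V(t) = 1170 − 67.200 t and V(3.09) = 962.35 L.
Species balance (pure solvent in): dm/dt = −Q_out · m/V(t).
dm/m = −Q_out dt/(V₀ − 67.200 t); integrating gives ln(m/m₀) = −(Q_out/(Q_in−Q_out)) ln(V/V₀).
m = m₀ (V₀/V)^(Q_out/(Q_in−Q_out)) = 35.6 × (1170/962.35)^(-1.9643) = 24.254 g.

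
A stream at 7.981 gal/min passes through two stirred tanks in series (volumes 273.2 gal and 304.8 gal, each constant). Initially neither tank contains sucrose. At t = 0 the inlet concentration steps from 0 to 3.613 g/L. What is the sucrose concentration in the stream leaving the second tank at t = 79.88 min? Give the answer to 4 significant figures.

2.338 g/L

Time constants: τᵢ = Vᵢ/Q for each well-mixed tank.
τ₁ = 273.2/7.981 = 34.2313 min; τ₂ = 304.8/7.981 = 38.1907 min.
Tank 1: C₁ = C_in(1 − e^(−t/τ₁)). Tank 2 (τ₁ ≠ τ₂): C₂ = C_in[1 − (τ₁ e^(−t/τ₁) − τ₂ e^(−t/τ₂))/(τ₁ − τ₂)].
At t = 79.88: e^(−t/τ₁) = 0.0969522, e^(−t/τ₂) = 0.123488.
C₂ = 3.613·[1 − (34.2313·0.0969522 − 38.1907·0.123488)/(-3.95940)] = 3.613·0.647092 = 2.33794 g/L.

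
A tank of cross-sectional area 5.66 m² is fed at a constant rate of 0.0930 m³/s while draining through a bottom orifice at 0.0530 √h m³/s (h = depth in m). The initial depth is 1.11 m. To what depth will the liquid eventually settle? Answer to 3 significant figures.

Level balance: A dh/dt = 0.0930 − 0.0530 √h. Setting dh/dt = 0:
Q_in = 0.0530 √h_ss ⇒ √h_ss = 0.0930/0.0530 = 1.7547.
h_ss = 1.7547² = 3.0790 m. (Since h₀ = 1.11 m < h_ss, the level will rise toward this value.)

3.08 m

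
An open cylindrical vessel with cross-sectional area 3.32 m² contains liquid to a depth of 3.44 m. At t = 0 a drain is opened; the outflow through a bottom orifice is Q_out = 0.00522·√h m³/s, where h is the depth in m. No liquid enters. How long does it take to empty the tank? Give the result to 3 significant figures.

A dh/dt = −Q_out = −0.00522 √h.
Separate and integrate: 2(√h − √h₀) = −(0.00522/A) t.
Set h = 0: 2√h₀ = (0.00522/A) t_empty ⇒ t_empty = 2A√h₀/0.00522.
t_empty = 2·3.32·√3.44/0.00522 = 6.6400·1.8547/0.00522 = 2359.3 s.

2360 s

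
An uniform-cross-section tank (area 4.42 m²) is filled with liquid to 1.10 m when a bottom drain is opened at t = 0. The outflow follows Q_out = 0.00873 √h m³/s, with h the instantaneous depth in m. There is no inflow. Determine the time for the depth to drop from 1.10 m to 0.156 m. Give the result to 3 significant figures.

662 s

Mass balance (ρ constant): A dh/dt = −0.00873 √h.
This is separable: 2 d(√h)/dt = −0.00873/A, so √h = √h₀ − (0.00873/(2A)) t.
t = 2A(√h₀ − √h)/0.00873 = 2·4.42·(√1.10 − √0.156)/0.00873
  = 8.8400 × (1.0488 − 0.39497) / 0.00873 = 662.08 s.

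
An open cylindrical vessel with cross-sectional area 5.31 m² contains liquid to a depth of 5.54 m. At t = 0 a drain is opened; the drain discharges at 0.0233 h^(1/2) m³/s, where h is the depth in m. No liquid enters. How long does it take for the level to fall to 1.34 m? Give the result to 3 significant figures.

With no inflow, A dh/dt = −0.0233 √h.
Separate and integrate: 2(√h − √h₀) = −(0.0233/A) t.
t = 2A(√h₀ − √h)/0.0233 = 2·5.31·(√5.54 − √1.34)/0.0233
  = 10.620 × (2.3537 − 1.1576) / 0.0233 = 545.19 s.

545 s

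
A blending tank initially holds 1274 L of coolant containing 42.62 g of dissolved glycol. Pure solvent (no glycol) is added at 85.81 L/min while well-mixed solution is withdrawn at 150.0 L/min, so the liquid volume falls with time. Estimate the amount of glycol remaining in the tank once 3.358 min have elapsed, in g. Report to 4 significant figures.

Total volume: dV/dt = Q_in − Q_out = -64.1900 L/min, so V(t) = 1274 − 64.1900 t and V(3.358) = 1058.45 L.
Solute balance: dm/dt = 0 − Q_out C = −Q_out m/V(t).
Separate: dm/m = −Q_out dt/V(t) ⇒ ln(m/m₀) = −(Q_out/(Q_in−Q_out)) ln(V/V₀).
m = m₀ (V₀/V)^(Q_out/(Q_in−Q_out)) = 42.62 × (1274/1058.45)^(-2.33681) = 27.6377 g.

27.64 g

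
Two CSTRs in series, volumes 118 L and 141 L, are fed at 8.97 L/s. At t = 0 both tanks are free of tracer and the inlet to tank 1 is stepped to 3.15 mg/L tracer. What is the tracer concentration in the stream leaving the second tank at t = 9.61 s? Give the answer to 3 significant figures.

Species balance on tank i: dCᵢ/dt = (Cᵢ₋₁ − Cᵢ)/τᵢ with τᵢ = Vᵢ/Q.
τ₁ = 118/8.97 = 13.155 s; τ₂ = 141/8.97 = 15.719 s.
Solving the cascade with C₁(0)=C₂(0)=0 gives C₂(t) = C_in[1 − (τ₁ e^(−t/τ₁) − τ₂ e^(−t/τ₂))/(τ₁ − τ₂)].
At t = 9.61: e^(−t/τ₁) = 0.48166, e^(−t/τ₂) = 0.54261.
C₂ = 3.15·[1 − (13.155·0.48166 − 15.719·0.54261)/(-2.5641)] = 3.15·0.14466 = 0.45568 mg/L.

0.456 mg/L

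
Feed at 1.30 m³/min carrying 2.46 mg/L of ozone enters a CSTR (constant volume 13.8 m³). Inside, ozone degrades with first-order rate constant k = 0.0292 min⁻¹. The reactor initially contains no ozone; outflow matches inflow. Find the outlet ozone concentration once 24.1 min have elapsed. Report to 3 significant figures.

Species balance: V dC/dt = Q C_in − Q C − k V C.
This is linear with rate a = Q/V + k = 0.12340 min⁻¹.
C_ss = Q C_in/(Q + kV) = 1.8779 mg/L; C(t) = C_ss + (C₀ − C_ss) e^(−a t).
C(24.1) = 1.8779 + (-1.8779)·e^(−0.12340·24.1) = 1.8779 + (-1.8779)·0.051098 = 1.7819 mg/L.

1.78 mg/L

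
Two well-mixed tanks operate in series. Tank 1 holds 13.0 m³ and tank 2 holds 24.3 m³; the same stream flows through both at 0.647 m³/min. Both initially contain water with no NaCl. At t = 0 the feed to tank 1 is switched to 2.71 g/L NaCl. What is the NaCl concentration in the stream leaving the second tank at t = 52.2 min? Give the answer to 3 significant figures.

Species balance on tank i: dCᵢ/dt = (Cᵢ₋₁ − Cᵢ)/τᵢ with τᵢ = Vᵢ/Q.
τ₁ = 13.0/0.647 = 20.093 min; τ₂ = 24.3/0.647 = 37.558 min.
Tank 1: C₁ = C_in(1 − e^(−t/τ₁)). Tank 2 (τ₁ ≠ τ₂): C₂ = C_in[1 − (τ₁ e^(−t/τ₁) − τ₂ e^(−t/τ₂))/(τ₁ − τ₂)].
At t = 52.2: e^(−t/τ₁) = 0.074426, e^(−t/τ₂) = 0.24911.
C₂ = 2.71·[1 − (20.093·0.074426 − 37.558·0.24911)/(-17.465)] = 2.71·0.54992 = 1.4903 g/L.

1.49 g/L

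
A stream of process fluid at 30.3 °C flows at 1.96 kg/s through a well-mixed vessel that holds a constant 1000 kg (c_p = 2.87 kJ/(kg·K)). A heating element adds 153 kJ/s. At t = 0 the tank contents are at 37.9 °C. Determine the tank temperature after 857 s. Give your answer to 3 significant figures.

53.8 °C

Unsteady energy balance on the tank contents: M c_p dT/dt = ṁ c_p (T_in − T) + 153.
Rearrange: dT/dt = (T_ss − T)/τ with τ = M/ṁ = 510.20 s and T_ss = T_in + Q̇/(ṁ c_p) = 57.499 °C.
T approaches T_ss exponentially: T(t) = T_ss + (T₀ − T_ss) e^(−t/τ).
T(857) = 57.499 + (-19.599)·e^(−857/510.20) = 57.499 + (-19.599)·0.18643 = 53.845 °C.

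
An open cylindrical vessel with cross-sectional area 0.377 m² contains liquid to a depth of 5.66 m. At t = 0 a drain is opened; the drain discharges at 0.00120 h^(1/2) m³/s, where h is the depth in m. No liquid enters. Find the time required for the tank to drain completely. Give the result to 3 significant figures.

1490 s

Volume balance on the tank: A dh/dt = −0.00120 √h.
Separate and integrate: 2(√h − √h₀) = −(0.00120/A) t.
Set h = 0: 2√h₀ = (0.00120/A) t_empty ⇒ t_empty = 2A√h₀/0.00120.
t_empty = 2·0.377·√5.66/0.00120 = 0.75400·2.3791/0.00120 = 1494.9 s.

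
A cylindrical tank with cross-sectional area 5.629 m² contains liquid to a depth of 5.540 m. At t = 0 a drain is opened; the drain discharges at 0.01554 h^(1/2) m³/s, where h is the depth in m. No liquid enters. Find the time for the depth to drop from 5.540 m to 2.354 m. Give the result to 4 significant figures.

Mass balance (ρ constant): A dh/dt = −0.01554 √h.
Separate and integrate: 2(√h − √h₀) = −(0.01554/A) t.
t = 2A(√h₀ − √h)/0.01554 = 2·5.629·(√5.540 − √2.354)/0.01554
  = 11.2580 × (2.35372 − 1.53428) / 0.01554 = 593.650 s.

593.6 s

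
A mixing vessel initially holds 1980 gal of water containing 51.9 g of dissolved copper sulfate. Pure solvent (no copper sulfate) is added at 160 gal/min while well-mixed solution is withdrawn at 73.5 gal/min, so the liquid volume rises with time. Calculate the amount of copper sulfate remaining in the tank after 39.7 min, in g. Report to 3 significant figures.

Total volume: dV/dt = Q_in − Q_out = 86.500 gal/min, so V(t) = 1980 + 86.500 t and V(39.7) = 5414.1 gal.
Solute balance: dm/dt = 0 − Q_out C = −Q_out m/V(t).
dm/m = −Q_out dt/(V₀ + 86.500 t); integrating gives ln(m/m₀) = −(Q_out/(Q_in−Q_out)) ln(V/V₀).
m = m₀ (V₀/V)^(Q_out/(Q_in−Q_out)) = 51.9 × (1980/5414.1)^(0.84971) = 22.078 g.

22.1 g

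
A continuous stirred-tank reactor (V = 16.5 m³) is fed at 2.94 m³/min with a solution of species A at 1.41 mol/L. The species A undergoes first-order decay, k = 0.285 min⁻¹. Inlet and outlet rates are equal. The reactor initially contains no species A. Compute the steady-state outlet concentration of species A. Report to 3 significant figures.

Accumulation = in − out − consumed: V dC/dt = Q C_in − Q C − k V C.
At steady state: 0 = Q C_in − (Q + kV) C_ss, so C_ss = Q C_in/(Q + kV).
C_ss = 2.94·1.41/(2.94 + 0.285·16.5) = 4.1454/7.6425 = 0.54241 mol/L.

0.542 mol/L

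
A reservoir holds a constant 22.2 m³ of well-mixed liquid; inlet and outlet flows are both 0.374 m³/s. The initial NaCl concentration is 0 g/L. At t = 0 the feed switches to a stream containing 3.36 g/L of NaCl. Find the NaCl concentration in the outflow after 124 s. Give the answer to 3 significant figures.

Mass balance on the solute (V constant): V dC/dt = Q(C_in − C).
Rewrite as dC/dt + C/τ = C_in/τ, τ = V/Q = 59.358 s.
Integrating: C(t) = C_in + (C₀ − C_in) e^(−t/τ).
C(124) = 3.36 + (0 − 3.36)·e^(−124/59.358) = 3.36 + (-3.3600)·0.12381 = 2.9440 g/L.

2.94 g/L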